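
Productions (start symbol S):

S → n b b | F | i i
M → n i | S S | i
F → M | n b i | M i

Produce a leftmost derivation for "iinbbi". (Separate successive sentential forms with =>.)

S=>F=>Mi=>SSi=>iiSi=>iinbbi

S => F   [S → F]
F => Mi   [F → M i]
Mi => SSi   [M → S S]
SSi => iiSi   [S → i i]
iiSi => iinbbi   [S → n b b]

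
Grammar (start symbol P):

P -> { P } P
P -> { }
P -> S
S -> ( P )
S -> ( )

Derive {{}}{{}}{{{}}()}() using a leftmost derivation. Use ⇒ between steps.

P⇒{P}P⇒{{}}P⇒{{}}{P}P⇒{{}}{{}}P⇒{{}}{{}}{P}P⇒{{}}{{}}{{P}P}P⇒{{}}{{}}{{{}}P}P⇒{{}}{{}}{{{}}S}P⇒{{}}{{}}{{{}}()}P⇒{{}}{{}}{{{}}()}S⇒{{}}{{}}{{{}}()}()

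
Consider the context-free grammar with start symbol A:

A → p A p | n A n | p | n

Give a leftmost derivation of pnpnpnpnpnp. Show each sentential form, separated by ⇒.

A ⇒ pAp ⇒ pnAnp ⇒ pnpApnp ⇒ pnpnAnpnp ⇒ pnpnpApnpnp ⇒ pnpnpnpnpnp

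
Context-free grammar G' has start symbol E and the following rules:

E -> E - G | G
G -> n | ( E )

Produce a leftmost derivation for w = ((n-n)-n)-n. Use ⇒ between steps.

E ⇒ E-G   [E -> E - G]
E-G ⇒ G-G   [E -> G]
G-G ⇒ (E)-G   [G -> ( E )]
(E)-G ⇒ (E-G)-G   [E -> E - G]
(E-G)-G ⇒ (G-G)-G   [E -> G]
(G-G)-G ⇒ ((E)-G)-G   [G -> ( E )]
((E)-G)-G ⇒ ((E-G)-G)-G   [E -> E - G]
((E-G)-G)-G ⇒ ((G-G)-G)-G   [E -> G]
((G-G)-G)-G ⇒ ((n-G)-G)-G   [G -> n]
((n-G)-G)-G ⇒ ((n-n)-G)-G   [G -> n]
((n-n)-G)-G ⇒ ((n-n)-n)-G   [G -> n]
((n-n)-n)-G ⇒ ((n-n)-n)-n   [G -> n]

E ⇒ E-G ⇒ G-G ⇒ (E)-G ⇒ (E-G)-G ⇒ (G-G)-G ⇒ ((E)-G)-G ⇒ ((E-G)-G)-G ⇒ ((G-G)-G)-G ⇒ ((n-G)-G)-G ⇒ ((n-n)-G)-G ⇒ ((n-n)-n)-G ⇒ ((n-n)-n)-n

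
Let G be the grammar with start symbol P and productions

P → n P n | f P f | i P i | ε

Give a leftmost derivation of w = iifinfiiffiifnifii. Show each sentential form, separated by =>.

P => iPi   [P → i P i]
iPi => iiPii   [P → i P i]
iiPii => iifPfii   [P → f P f]
iifPfii => iifiPifii   [P → i P i]
iifiPifii => iifinPnifii   [P → n P n]
iifinPnifii => iifinfPfnifii   [P → f P f]
iifinfPfnifii => iifinfiPifnifii   [P → i P i]
iifinfiPifnifii => iifinfiiPiifnifii   [P → i P i]
iifinfiiPiifnifii => iifinfiifPfiifnifii   [P → f P f]
iifinfiifPfiifnifii => iifinfiiffiifnifii   [P → ε]

P=>iPi=>iiPii=>iifPfii=>iifiPifii=>iifinPnifii=>iifinfPfnifii=>iifinfiPifnifii=>iifinfiiPiifnifii=>iifinfiifPfiifnifii=>iifinfiiffiifnifii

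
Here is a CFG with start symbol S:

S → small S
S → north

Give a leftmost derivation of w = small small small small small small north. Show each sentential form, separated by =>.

S => small S => small small S => small small small S => small small small small S => small small small small small S => small small small small small small S => small small small small small small north

S => small S   [S → small S]
small S => small small S   [S → small S]
small small S => small small small S   [S → small S]
small small small S => small small small small S   [S → small S]
small small small small S => small small small small small S   [S → small S]
small small small small small S => small small small small small small S   [S → small S]
small small small small small small S => small small small small small small north   [S → north]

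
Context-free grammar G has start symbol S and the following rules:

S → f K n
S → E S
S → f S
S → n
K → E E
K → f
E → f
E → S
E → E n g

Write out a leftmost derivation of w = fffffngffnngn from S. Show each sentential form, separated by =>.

S=>fS=>ffS=>ffES=>fffS=>ffffKn=>ffffEEn=>ffffEngEn=>fffffngEn=>fffffngEngn=>fffffngSngn=>fffffngfKnngn=>fffffngffnngn

S => fS   [S → f S]
fS => ffS   [S → f S]
ffS => ffES   [S → E S]
ffES => fffS   [E → f]
fffS => ffffKn   [S → f K n]
ffffKn => ffffEEn   [K → E E]
ffffEEn => ffffEngEn   [E → E n g]
ffffEngEn => fffffngEn   [E → f]
fffffngEn => fffffngEngn   [E → E n g]
fffffngEngn => fffffngSngn   [E → S]
fffffngSngn => fffffngfKnngn   [S → f K n]
fffffngfKnngn => fffffngffnngn   [K → f]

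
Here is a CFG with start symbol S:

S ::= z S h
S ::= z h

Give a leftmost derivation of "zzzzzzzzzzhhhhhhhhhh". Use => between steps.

S => zSh   [S ::= z S h]
zSh => zzShh   [S ::= z S h]
zzShh => zzzShhh   [S ::= z S h]
zzzShhh => zzzzShhhh   [S ::= z S h]
zzzzShhhh => zzzzzShhhhh   [S ::= z S h]
zzzzzShhhhh => zzzzzzShhhhhh   [S ::= z S h]
zzzzzzShhhhhh => zzzzzzzShhhhhhh   [S ::= z S h]
zzzzzzzShhhhhhh => zzzzzzzzShhhhhhhh   [S ::= z S h]
zzzzzzzzShhhhhhhh => zzzzzzzzzShhhhhhhhh   [S ::= z S h]
zzzzzzzzzShhhhhhhhh => zzzzzzzzzzhhhhhhhhhh   [S ::= z h]

S => zSh => zzShh => zzzShhh => zzzzShhhh => zzzzzShhhhh => zzzzzzShhhhhh => zzzzzzzShhhhhhh => zzzzzzzzShhhhhhhh => zzzzzzzzzShhhhhhhhh => zzzzzzzzzzhhhhhhhhhh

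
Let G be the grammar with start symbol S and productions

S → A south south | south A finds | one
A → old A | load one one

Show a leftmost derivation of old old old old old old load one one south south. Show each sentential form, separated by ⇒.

S ⇒ A south south   [S → A south south]
A south south ⇒ old A south south   [A → old A]
old A south south ⇒ old old A south south   [A → old A]
old old A south south ⇒ old old old A south south   [A → old A]
old old old A south south ⇒ old old old old A south south   [A → old A]
old old old old A south south ⇒ old old old old old A south south   [A → old A]
old old old old old A south south ⇒ old old old old old old A south south   [A → old A]
old old old old old old A south south ⇒ old old old old old old load one one south south   [A → load one one]

S ⇒ A south south ⇒ old A south south ⇒ old old A south south ⇒ old old old A south south ⇒ old old old old A south south ⇒ old old old old old A south south ⇒ old old old old old old A south south ⇒ old old old old old old load one one south south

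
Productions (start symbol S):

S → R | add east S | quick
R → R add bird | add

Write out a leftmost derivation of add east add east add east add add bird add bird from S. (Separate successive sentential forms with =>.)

S => add east S => add east add east S => add east add east add east S => add east add east add east R => add east add east add east R add bird => add east add east add east R add bird add bird => add east add east add east add add bird add bird

S => add east S   [S → add east S]
add east S => add east add east S   [S → add east S]
add east add east S => add east add east add east S   [S → add east S]
add east add east add east S => add east add east add east R   [S → R]
add east add east add east R => add east add east add east R add bird   [R → R add bird]
add east add east add east R add bird => add east add east add east R add bird add bird   [R → R add bird]
add east add east add east R add bird add bird => add east add east add east add add bird add bird   [R → add]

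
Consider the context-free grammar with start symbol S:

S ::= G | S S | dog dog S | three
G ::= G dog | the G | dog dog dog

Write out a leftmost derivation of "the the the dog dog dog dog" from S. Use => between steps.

S => G   [S ::= G]
G => G dog   [G ::= G dog]
G dog => the G dog   [G ::= the G]
the G dog => the the G dog   [G ::= the G]
the the G dog => the the the G dog   [G ::= the G]
the the the G dog => the the the dog dog dog dog   [G ::= dog dog dog]

S => G => G dog => the G dog => the the G dog => the the the G dog => the the the dog dog dog dog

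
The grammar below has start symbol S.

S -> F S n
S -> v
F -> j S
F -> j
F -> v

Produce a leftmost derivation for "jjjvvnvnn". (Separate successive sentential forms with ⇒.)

S ⇒ FSn ⇒ jSn ⇒ jFSnn ⇒ jjSSnn ⇒ jjFSnSnn ⇒ jjjSSnSnn ⇒ jjjvSnSnn ⇒ jjjvvnSnn ⇒ jjjvvnvnn

S ⇒ FSn   [S -> F S n]
FSn ⇒ jSn   [F -> j]
jSn ⇒ jFSnn   [S -> F S n]
jFSnn ⇒ jjSSnn   [F -> j S]
jjSSnn ⇒ jjFSnSnn   [S -> F S n]
jjFSnSnn ⇒ jjjSSnSnn   [F -> j S]
jjjSSnSnn ⇒ jjjvSnSnn   [S -> v]
jjjvSnSnn ⇒ jjjvvnSnn   [S -> v]
jjjvvnSnn ⇒ jjjvvnvnn   [S -> v]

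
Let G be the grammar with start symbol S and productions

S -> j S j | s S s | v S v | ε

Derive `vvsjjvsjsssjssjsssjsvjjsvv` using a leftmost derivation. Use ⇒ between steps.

S⇒vSv⇒vvSvv⇒vvsSsvv⇒vvsjSjsvv⇒vvsjjSjjsvv⇒vvsjjvSvjjsvv⇒vvsjjvsSsvjjsvv⇒vvsjjvsjSjsvjjsvv⇒vvsjjvsjsSsjsvjjsvv⇒vvsjjvsjssSssjsvjjsvv⇒vvsjjvsjsssSsssjsvjjsvv⇒vvsjjvsjsssjSjsssjsvjjsvv⇒vvsjjvsjsssjsSsjsssjsvjjsvv⇒vvsjjvsjsssjssjsssjsvjjsvv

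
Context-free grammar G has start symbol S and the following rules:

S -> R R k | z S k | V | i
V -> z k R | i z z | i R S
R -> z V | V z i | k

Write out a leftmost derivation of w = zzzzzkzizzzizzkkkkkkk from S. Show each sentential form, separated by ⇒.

S ⇒ zSk ⇒ zzSkk ⇒ zzzSkkk ⇒ zzzzSkkkk ⇒ zzzzRRkkkkk ⇒ zzzzVziRkkkkk ⇒ zzzzzkRziRkkkkk ⇒ zzzzzkzVziRkkkkk ⇒ zzzzzkzizzziRkkkkk ⇒ zzzzzkzizzzizVkkkkk ⇒ zzzzzkzizzzizzkRkkkkk ⇒ zzzzzkzizzzizzkkkkkkk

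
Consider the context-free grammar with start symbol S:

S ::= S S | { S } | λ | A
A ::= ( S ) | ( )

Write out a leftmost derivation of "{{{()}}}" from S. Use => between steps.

S => {S}   [S ::= { S }]
{S} => {{S}}   [S ::= { S }]
{{S}} => {{{S}}}   [S ::= { S }]
{{{S}}} => {{{A}}}   [S ::= A]
{{{A}}} => {{{()}}}   [A ::= ( )]

S=>{S}=>{{S}}=>{{{S}}}=>{{{A}}}=>{{{()}}}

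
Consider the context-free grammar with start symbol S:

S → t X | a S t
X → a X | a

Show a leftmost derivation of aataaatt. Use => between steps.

S => aSt   [S → a S t]
aSt => aaStt   [S → a S t]
aaStt => aatXtt   [S → t X]
aatXtt => aataXtt   [X → a X]
aataXtt => aataaXtt   [X → a X]
aataaXtt => aataaatt   [X → a]

S => aSt => aaStt => aatXtt => aataXtt => aataaXtt => aataaatt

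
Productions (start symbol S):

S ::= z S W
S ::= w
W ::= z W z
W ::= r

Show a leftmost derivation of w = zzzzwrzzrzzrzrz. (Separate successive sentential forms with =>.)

S => zSW => zzSWW => zzzSWWW => zzzzSWWWW => zzzzwWWWW => zzzzwrWWW => zzzzwrzWzWW => zzzzwrzzWzzWW => zzzzwrzzrzzWW => zzzzwrzzrzzrW => zzzzwrzzrzzrzWz => zzzzwrzzrzzrzrz

S => zSW   [S ::= z S W]
zSW => zzSWW   [S ::= z S W]
zzSWW => zzzSWWW   [S ::= z S W]
zzzSWWW => zzzzSWWWW   [S ::= z S W]
zzzzSWWWW => zzzzwWWWW   [S ::= w]
zzzzwWWWW => zzzzwrWWW   [W ::= r]
zzzzwrWWW => zzzzwrzWzWW   [W ::= z W z]
zzzzwrzWzWW => zzzzwrzzWzzWW   [W ::= z W z]
zzzzwrzzWzzWW => zzzzwrzzrzzWW   [W ::= r]
zzzzwrzzrzzWW => zzzzwrzzrzzrW   [W ::= r]
zzzzwrzzrzzrW => zzzzwrzzrzzrzWz   [W ::= z W z]
zzzzwrzzrzzrzWz => zzzzwrzzrzzrzrz   [W ::= r]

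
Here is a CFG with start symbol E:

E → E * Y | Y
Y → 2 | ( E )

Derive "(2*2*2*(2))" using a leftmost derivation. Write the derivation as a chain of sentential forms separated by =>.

E => Y   [E → Y]
Y => (E)   [Y → ( E )]
(E) => (E*Y)   [E → E * Y]
(E*Y) => (E*Y*Y)   [E → E * Y]
(E*Y*Y) => (E*Y*Y*Y)   [E → E * Y]
(E*Y*Y*Y) => (Y*Y*Y*Y)   [E → Y]
(Y*Y*Y*Y) => (2*Y*Y*Y)   [Y → 2]
(2*Y*Y*Y) => (2*2*Y*Y)   [Y → 2]
(2*2*Y*Y) => (2*2*2*Y)   [Y → 2]
(2*2*2*Y) => (2*2*2*(E))   [Y → ( E )]
(2*2*2*(E)) => (2*2*2*(Y))   [E → Y]
(2*2*2*(Y)) => (2*2*2*(2))   [Y → 2]

E=>Y=>(E)=>(E*Y)=>(E*Y*Y)=>(E*Y*Y*Y)=>(Y*Y*Y*Y)=>(2*Y*Y*Y)=>(2*2*Y*Y)=>(2*2*2*Y)=>(2*2*2*(E))=>(2*2*2*(Y))=>(2*2*2*(2))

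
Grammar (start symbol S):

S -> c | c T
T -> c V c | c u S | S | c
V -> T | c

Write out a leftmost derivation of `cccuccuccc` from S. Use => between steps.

S => cT   [S -> c T]
cT => cS   [T -> S]
cS => ccT   [S -> c T]
ccT => cccuS   [T -> c u S]
cccuS => cccucT   [S -> c T]
cccucT => cccuccuS   [T -> c u S]
cccuccuS => cccuccucT   [S -> c T]
cccuccucT => cccuccucS   [T -> S]
cccuccucS => cccuccuccT   [S -> c T]
cccuccuccT => cccuccuccc   [T -> c]

S => cT => cS => ccT => cccuS => cccucT => cccuccuS => cccuccucT => cccuccucS => cccuccuccT => cccuccuccc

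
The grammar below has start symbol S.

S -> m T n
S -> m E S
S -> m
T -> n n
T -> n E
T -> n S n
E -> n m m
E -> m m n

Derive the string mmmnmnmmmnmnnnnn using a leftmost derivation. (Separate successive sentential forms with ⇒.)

S ⇒ mES ⇒ mmmnS ⇒ mmmnmES ⇒ mmmnmnmmS ⇒ mmmnmnmmmTn ⇒ mmmnmnmmmnSnn ⇒ mmmnmnmmmnmTnnn ⇒ mmmnmnmmmnmnnnnn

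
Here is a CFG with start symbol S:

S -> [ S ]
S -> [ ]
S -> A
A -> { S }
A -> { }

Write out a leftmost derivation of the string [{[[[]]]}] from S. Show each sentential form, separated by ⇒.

S⇒[S]⇒[A]⇒[{S}]⇒[{[S]}]⇒[{[[S]]}]⇒[{[[[]]]}]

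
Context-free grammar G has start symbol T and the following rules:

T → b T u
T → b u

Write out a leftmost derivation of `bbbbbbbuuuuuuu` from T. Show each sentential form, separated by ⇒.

T⇒bTu⇒bbTuu⇒bbbTuuu⇒bbbbTuuuu⇒bbbbbTuuuuu⇒bbbbbbTuuuuuu⇒bbbbbbbuuuuuuu

T ⇒ bTu   [T → b T u]
bTu ⇒ bbTuu   [T → b T u]
bbTuu ⇒ bbbTuuu   [T → b T u]
bbbTuuu ⇒ bbbbTuuuu   [T → b T u]
bbbbTuuuu ⇒ bbbbbTuuuuu   [T → b T u]
bbbbbTuuuuu ⇒ bbbbbbTuuuuuu   [T → b T u]
bbbbbbTuuuuuu ⇒ bbbbbbbuuuuuuu   [T → b u]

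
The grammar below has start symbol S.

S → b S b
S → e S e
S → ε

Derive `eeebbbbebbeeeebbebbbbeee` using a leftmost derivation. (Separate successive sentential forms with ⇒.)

S ⇒ eSe   [S → e S e]
eSe ⇒ eeSee   [S → e S e]
eeSee ⇒ eeeSeee   [S → e S e]
eeeSeee ⇒ eeebSbeee   [S → b S b]
eeebSbeee ⇒ eeebbSbbeee   [S → b S b]
eeebbSbbeee ⇒ eeebbbSbbbeee   [S → b S b]
eeebbbSbbbeee ⇒ eeebbbbSbbbbeee   [S → b S b]
eeebbbbSbbbbeee ⇒ eeebbbbeSebbbbeee   [S → e S e]
eeebbbbeSebbbbeee ⇒ eeebbbbebSbebbbbeee   [S → b S b]
eeebbbbebSbebbbbeee ⇒ eeebbbbebbSbbebbbbeee   [S → b S b]
eeebbbbebbSbbebbbbeee ⇒ eeebbbbebbeSebbebbbbeee   [S → e S e]
eeebbbbebbeSebbebbbbeee ⇒ eeebbbbebbeeSeebbebbbbeee   [S → e S e]
eeebbbbebbeeSeebbebbbbeee ⇒ eeebbbbebbeeeebbebbbbeee   [S → ε]

S ⇒ eSe ⇒ eeSee ⇒ eeeSeee ⇒ eeebSbeee ⇒ eeebbSbbeee ⇒ eeebbbSbbbeee ⇒ eeebbbbSbbbbeee ⇒ eeebbbbeSebbbbeee ⇒ eeebbbbebSbebbbbeee ⇒ eeebbbbebbSbbebbbbeee ⇒ eeebbbbebbeSebbebbbbeee ⇒ eeebbbbebbeeSeebbebbbbeee ⇒ eeebbbbebbeeeebbebbbbeee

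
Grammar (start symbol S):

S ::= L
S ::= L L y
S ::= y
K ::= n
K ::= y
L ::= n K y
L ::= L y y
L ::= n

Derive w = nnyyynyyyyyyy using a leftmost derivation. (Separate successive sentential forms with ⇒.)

S ⇒ LLy   [S ::= L L y]
LLy ⇒ LyyLy   [L ::= L y y]
LyyLy ⇒ nKyyyLy   [L ::= n K y]
nKyyyLy ⇒ nnyyyLy   [K ::= n]
nnyyyLy ⇒ nnyyyLyyy   [L ::= L y y]
nnyyyLyyy ⇒ nnyyyLyyyyy   [L ::= L y y]
nnyyyLyyyyy ⇒ nnyyynKyyyyyy   [L ::= n K y]
nnyyynKyyyyyy ⇒ nnyyynyyyyyyy   [K ::= y]

S⇒LLy⇒LyyLy⇒nKyyyLy⇒nnyyyLy⇒nnyyyLyyy⇒nnyyyLyyyyy⇒nnyyynKyyyyyy⇒nnyyynyyyyyyy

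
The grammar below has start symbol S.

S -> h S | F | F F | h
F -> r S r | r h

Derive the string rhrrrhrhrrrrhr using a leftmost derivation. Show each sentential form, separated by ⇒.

S ⇒ FF ⇒ rhF ⇒ rhrSr ⇒ rhrFFr ⇒ rhrrSrFr ⇒ rhrrFrFr ⇒ rhrrrSrrFr ⇒ rhrrrhSrrFr ⇒ rhrrrhFrrFr ⇒ rhrrrhrSrrrFr ⇒ rhrrrhrhrrrFr ⇒ rhrrrhrhrrrrhr

S ⇒ FF   [S -> F F]
FF ⇒ rhF   [F -> r h]
rhF ⇒ rhrSr   [F -> r S r]
rhrSr ⇒ rhrFFr   [S -> F F]
rhrFFr ⇒ rhrrSrFr   [F -> r S r]
rhrrSrFr ⇒ rhrrFrFr   [S -> F]
rhrrFrFr ⇒ rhrrrSrrFr   [F -> r S r]
rhrrrSrrFr ⇒ rhrrrhSrrFr   [S -> h S]
rhrrrhSrrFr ⇒ rhrrrhFrrFr   [S -> F]
rhrrrhFrrFr ⇒ rhrrrhrSrrrFr   [F -> r S r]
rhrrrhrSrrrFr ⇒ rhrrrhrhrrrFr   [S -> h]
rhrrrhrhrrrFr ⇒ rhrrrhrhrrrrhr   [F -> r h]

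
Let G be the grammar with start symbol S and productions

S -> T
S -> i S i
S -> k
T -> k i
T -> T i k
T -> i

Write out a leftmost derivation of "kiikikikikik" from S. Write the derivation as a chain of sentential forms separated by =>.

S => T => Tik => Tikik => Tikikik => Tikikikik => Tikikikikik => kiikikikikik

S => T   [S -> T]
T => Tik   [T -> T i k]
Tik => Tikik   [T -> T i k]
Tikik => Tikikik   [T -> T i k]
Tikikik => Tikikikik   [T -> T i k]
Tikikikik => Tikikikikik   [T -> T i k]
Tikikikikik => kiikikikikik   [T -> k i]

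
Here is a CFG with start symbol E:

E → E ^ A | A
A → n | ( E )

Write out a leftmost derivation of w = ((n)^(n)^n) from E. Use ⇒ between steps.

E ⇒ A ⇒ (E) ⇒ (E^A) ⇒ (E^A^A) ⇒ (A^A^A) ⇒ ((E)^A^A) ⇒ ((A)^A^A) ⇒ ((n)^A^A) ⇒ ((n)^(E)^A) ⇒ ((n)^(A)^A) ⇒ ((n)^(n)^A) ⇒ ((n)^(n)^n)

E ⇒ A   [E → A]
A ⇒ (E)   [A → ( E )]
(E) ⇒ (E^A)   [E → E ^ A]
(E^A) ⇒ (E^A^A)   [E → E ^ A]
(E^A^A) ⇒ (A^A^A)   [E → A]
(A^A^A) ⇒ ((E)^A^A)   [A → ( E )]
((E)^A^A) ⇒ ((A)^A^A)   [E → A]
((A)^A^A) ⇒ ((n)^A^A)   [A → n]
((n)^A^A) ⇒ ((n)^(E)^A)   [A → ( E )]
((n)^(E)^A) ⇒ ((n)^(A)^A)   [E → A]
((n)^(A)^A) ⇒ ((n)^(n)^A)   [A → n]
((n)^(n)^A) ⇒ ((n)^(n)^n)   [A → n]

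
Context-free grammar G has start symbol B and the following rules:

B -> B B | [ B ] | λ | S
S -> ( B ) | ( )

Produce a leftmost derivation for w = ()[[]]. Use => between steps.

B => BB   [B -> B B]
BB => BBB   [B -> B B]
BBB => SBB   [B -> S]
SBB => ()BB   [S -> ( )]
()BB => ()BBB   [B -> B B]
()BBB => ()[B]BB   [B -> [ B ]]
()[B]BB => ()[BB]BB   [B -> B B]
()[BB]BB => ()[[B]B]BB   [B -> [ B ]]
()[[B]B]BB => ()[[]B]BB   [B -> λ]
()[[]B]BB => ()[[]]BB   [B -> λ]
()[[]]BB => ()[[]]B   [B -> λ]
()[[]]B => ()[[]]   [B -> λ]

B => BB => BBB => SBB => ()BB => ()BBB => ()[B]BB => ()[BB]BB => ()[[B]B]BB => ()[[]B]BB => ()[[]]BB => ()[[]]B => ()[[]]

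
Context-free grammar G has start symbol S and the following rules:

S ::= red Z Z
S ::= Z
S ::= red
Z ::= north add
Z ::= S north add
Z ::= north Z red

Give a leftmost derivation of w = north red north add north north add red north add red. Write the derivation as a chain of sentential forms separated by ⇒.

S ⇒ Z   [S ::= Z]
Z ⇒ north Z red   [Z ::= north Z red]
north Z red ⇒ north S north add red   [Z ::= S north add]
north S north add red ⇒ north red Z Z north add red   [S ::= red Z Z]
north red Z Z north add red ⇒ north red north add Z north add red   [Z ::= north add]
north red north add Z north add red ⇒ north red north add north Z red north add red   [Z ::= north Z red]
north red north add north Z red north add red ⇒ north red north add north north add red north add red   [Z ::= north add]

S ⇒ Z ⇒ north Z red ⇒ north S north add red ⇒ north red Z Z north add red ⇒ north red north add Z north add red ⇒ north red north add north Z red north add red ⇒ north red north add north north add red north add red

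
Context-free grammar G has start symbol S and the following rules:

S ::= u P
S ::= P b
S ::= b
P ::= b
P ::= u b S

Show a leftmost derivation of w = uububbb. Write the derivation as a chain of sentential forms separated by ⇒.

S ⇒ uP ⇒ uubS ⇒ uubPb ⇒ uububSb ⇒ uububbb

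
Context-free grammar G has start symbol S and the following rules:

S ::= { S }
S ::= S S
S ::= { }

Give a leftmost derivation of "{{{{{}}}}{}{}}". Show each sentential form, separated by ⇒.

S ⇒ {S} ⇒ {SS} ⇒ {SSS} ⇒ {{S}SS} ⇒ {{{S}}SS} ⇒ {{{{S}}}SS} ⇒ {{{{{}}}}SS} ⇒ {{{{{}}}}{}S} ⇒ {{{{{}}}}{}{}}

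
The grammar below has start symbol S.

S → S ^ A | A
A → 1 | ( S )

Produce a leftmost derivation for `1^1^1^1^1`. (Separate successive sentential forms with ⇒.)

S⇒S^A⇒S^A^A⇒S^A^A^A⇒S^A^A^A^A⇒A^A^A^A^A⇒1^A^A^A^A⇒1^1^A^A^A⇒1^1^1^A^A⇒1^1^1^1^A⇒1^1^1^1^1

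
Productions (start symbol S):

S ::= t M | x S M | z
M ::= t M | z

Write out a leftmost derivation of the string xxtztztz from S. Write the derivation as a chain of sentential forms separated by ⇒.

S ⇒ xSM   [S ::= x S M]
xSM ⇒ xxSMM   [S ::= x S M]
xxSMM ⇒ xxtMMM   [S ::= t M]
xxtMMM ⇒ xxtzMM   [M ::= z]
xxtzMM ⇒ xxtztMM   [M ::= t M]
xxtztMM ⇒ xxtztzM   [M ::= z]
xxtztzM ⇒ xxtztztM   [M ::= t M]
xxtztztM ⇒ xxtztztz   [M ::= z]

S ⇒ xSM ⇒ xxSMM ⇒ xxtMMM ⇒ xxtzMM ⇒ xxtztMM ⇒ xxtztzM ⇒ xxtztztM ⇒ xxtztztz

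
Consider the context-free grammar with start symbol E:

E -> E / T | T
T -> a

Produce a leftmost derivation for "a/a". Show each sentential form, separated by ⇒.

E⇒E/T⇒T/T⇒a/T⇒a/a

E ⇒ E/T   [E -> E / T]
E/T ⇒ T/T   [E -> T]
T/T ⇒ a/T   [T -> a]
a/T ⇒ a/a   [T -> a]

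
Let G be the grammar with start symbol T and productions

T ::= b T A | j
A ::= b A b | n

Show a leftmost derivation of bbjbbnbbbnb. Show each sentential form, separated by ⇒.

T ⇒ bTA ⇒ bbTAA ⇒ bbjAA ⇒ bbjbAbA ⇒ bbjbbAbbA ⇒ bbjbbnbbA ⇒ bbjbbnbbbAb ⇒ bbjbbnbbbnb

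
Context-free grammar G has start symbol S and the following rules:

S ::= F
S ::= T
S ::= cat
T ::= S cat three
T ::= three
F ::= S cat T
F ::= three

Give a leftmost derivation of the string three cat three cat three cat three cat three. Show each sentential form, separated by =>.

S => T   [S ::= T]
T => S cat three   [T ::= S cat three]
S cat three => T cat three   [S ::= T]
T cat three => S cat three cat three   [T ::= S cat three]
S cat three cat three => T cat three cat three   [S ::= T]
T cat three cat three => S cat three cat three cat three   [T ::= S cat three]
S cat three cat three cat three => T cat three cat three cat three   [S ::= T]
T cat three cat three cat three => S cat three cat three cat three cat three   [T ::= S cat three]
S cat three cat three cat three cat three => T cat three cat three cat three cat three   [S ::= T]
T cat three cat three cat three cat three => three cat three cat three cat three cat three   [T ::= three]

S => T => S cat three => T cat three => S cat three cat three => T cat three cat three => S cat three cat three cat three => T cat three cat three cat three => S cat three cat three cat three cat three => T cat three cat three cat three cat three => three cat three cat three cat three cat three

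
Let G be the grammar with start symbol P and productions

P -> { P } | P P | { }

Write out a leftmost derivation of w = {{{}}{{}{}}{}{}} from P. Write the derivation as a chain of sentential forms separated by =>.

P => {P} => {PP} => {{P}P} => {{{}}P} => {{{}}PP} => {{{}}PPP} => {{{}}{P}PP} => {{{}}{PP}PP} => {{{}}{{}P}PP} => {{{}}{{}{}}PP} => {{{}}{{}{}}{}P} => {{{}}{{}{}}{}{}}

P => {P}   [P -> { P }]
{P} => {PP}   [P -> P P]
{PP} => {{P}P}   [P -> { P }]
{{P}P} => {{{}}P}   [P -> { }]
{{{}}P} => {{{}}PP}   [P -> P P]
{{{}}PP} => {{{}}PPP}   [P -> P P]
{{{}}PPP} => {{{}}{P}PP}   [P -> { P }]
{{{}}{P}PP} => {{{}}{PP}PP}   [P -> P P]
{{{}}{PP}PP} => {{{}}{{}P}PP}   [P -> { }]
{{{}}{{}P}PP} => {{{}}{{}{}}PP}   [P -> { }]
{{{}}{{}{}}PP} => {{{}}{{}{}}{}P}   [P -> { }]
{{{}}{{}{}}{}P} => {{{}}{{}{}}{}{}}   [P -> { }]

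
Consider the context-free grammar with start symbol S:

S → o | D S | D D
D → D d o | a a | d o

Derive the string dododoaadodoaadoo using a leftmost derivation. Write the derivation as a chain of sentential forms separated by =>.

S => DS => DdoS => DdodoS => dododoS => dododoDS => dododoDdoS => dododoDdodoS => dododoaadodoS => dododoaadodoDS => dododoaadodoDdoS => dododoaadodoaadoS => dododoaadodoaadoo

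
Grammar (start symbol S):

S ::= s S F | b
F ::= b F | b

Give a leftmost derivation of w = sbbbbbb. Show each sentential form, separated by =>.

S=>sSF=>sbF=>sbbF=>sbbbF=>sbbbbF=>sbbbbbF=>sbbbbbb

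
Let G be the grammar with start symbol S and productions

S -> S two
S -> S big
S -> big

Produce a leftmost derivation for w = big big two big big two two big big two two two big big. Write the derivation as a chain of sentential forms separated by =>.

S => S big   [S -> S big]
S big => S big big   [S -> S big]
S big big => S two big big   [S -> S two]
S two big big => S two two big big   [S -> S two]
S two two big big => S two two two big big   [S -> S two]
S two two two big big => S big two two two big big   [S -> S big]
S big two two two big big => S big big two two two big big   [S -> S big]
S big big two two two big big => S two big big two two two big big   [S -> S two]
S two big big two two two big big => S two two big big two two two big big   [S -> S two]
S two two big big two two two big big => S big two two big big two two two big big   [S -> S big]
S big two two big big two two two big big => S big big two two big big two two two big big   [S -> S big]
S big big two two big big two two two big big => S two big big two two big big two two two big big   [S -> S two]
S two big big two two big big two two two big big => S big two big big two two big big two two two big big   [S -> S big]
S big two big big two two big big two two two big big => big big two big big two two big big two two two big big   [S -> big]

S => S big => S big big => S two big big => S two two big big => S two two two big big => S big two two two big big => S big big two two two big big => S two big big two two two big big => S two two big big two two two big big => S big two two big big two two two big big => S big big two two big big two two two big big => S two big big two two big big two two two big big => S big two big big two two big big two two two big big => big big two big big two two big big two two two big big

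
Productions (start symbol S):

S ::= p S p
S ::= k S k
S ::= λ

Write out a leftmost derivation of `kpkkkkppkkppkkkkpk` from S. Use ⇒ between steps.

S ⇒ kSk   [S ::= k S k]
kSk ⇒ kpSpk   [S ::= p S p]
kpSpk ⇒ kpkSkpk   [S ::= k S k]
kpkSkpk ⇒ kpkkSkkpk   [S ::= k S k]
kpkkSkkpk ⇒ kpkkkSkkkpk   [S ::= k S k]
kpkkkSkkkpk ⇒ kpkkkkSkkkkpk   [S ::= k S k]
kpkkkkSkkkkpk ⇒ kpkkkkpSpkkkkpk   [S ::= p S p]
kpkkkkpSpkkkkpk ⇒ kpkkkkppSppkkkkpk   [S ::= p S p]
kpkkkkppSppkkkkpk ⇒ kpkkkkppkSkppkkkkpk   [S ::= k S k]
kpkkkkppkSkppkkkkpk ⇒ kpkkkkppkkppkkkkpk   [S ::= λ]

S ⇒ kSk ⇒ kpSpk ⇒ kpkSkpk ⇒ kpkkSkkpk ⇒ kpkkkSkkkpk ⇒ kpkkkkSkkkkpk ⇒ kpkkkkpSpkkkkpk ⇒ kpkkkkppSppkkkkpk ⇒ kpkkkkppkSkppkkkkpk ⇒ kpkkkkppkkppkkkkpk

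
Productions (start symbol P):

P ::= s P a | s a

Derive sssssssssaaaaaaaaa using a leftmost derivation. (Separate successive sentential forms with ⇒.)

P ⇒ sPa   [P ::= s P a]
sPa ⇒ ssPaa   [P ::= s P a]
ssPaa ⇒ sssPaaa   [P ::= s P a]
sssPaaa ⇒ ssssPaaaa   [P ::= s P a]
ssssPaaaa ⇒ sssssPaaaaa   [P ::= s P a]
sssssPaaaaa ⇒ ssssssPaaaaaa   [P ::= s P a]
ssssssPaaaaaa ⇒ sssssssPaaaaaaa   [P ::= s P a]
sssssssPaaaaaaa ⇒ ssssssssPaaaaaaaa   [P ::= s P a]
ssssssssPaaaaaaaa ⇒ sssssssssaaaaaaaaa   [P ::= s a]

P ⇒ sPa ⇒ ssPaa ⇒ sssPaaa ⇒ ssssPaaaa ⇒ sssssPaaaaa ⇒ ssssssPaaaaaa ⇒ sssssssPaaaaaaa ⇒ ssssssssPaaaaaaaa ⇒ sssssssssaaaaaaaaa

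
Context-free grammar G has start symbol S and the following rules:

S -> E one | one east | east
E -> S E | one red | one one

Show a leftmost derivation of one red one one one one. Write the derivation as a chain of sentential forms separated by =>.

S => E one   [S -> E one]
E one => S E one   [E -> S E]
S E one => E one E one   [S -> E one]
E one E one => one red one E one   [E -> one red]
one red one E one => one red one one one one   [E -> one one]

S => E one => S E one => E one E one => one red one E one => one red one one one one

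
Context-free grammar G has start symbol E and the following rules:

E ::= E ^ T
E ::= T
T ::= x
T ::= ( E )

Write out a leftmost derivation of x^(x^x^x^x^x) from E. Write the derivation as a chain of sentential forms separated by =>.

E => E^T => T^T => x^T => x^(E) => x^(E^T) => x^(E^T^T) => x^(E^T^T^T) => x^(E^T^T^T^T) => x^(T^T^T^T^T) => x^(x^T^T^T^T) => x^(x^x^T^T^T) => x^(x^x^x^T^T) => x^(x^x^x^x^T) => x^(x^x^x^x^x)

E => E^T   [E ::= E ^ T]
E^T => T^T   [E ::= T]
T^T => x^T   [T ::= x]
x^T => x^(E)   [T ::= ( E )]
x^(E) => x^(E^T)   [E ::= E ^ T]
x^(E^T) => x^(E^T^T)   [E ::= E ^ T]
x^(E^T^T) => x^(E^T^T^T)   [E ::= E ^ T]
x^(E^T^T^T) => x^(E^T^T^T^T)   [E ::= E ^ T]
x^(E^T^T^T^T) => x^(T^T^T^T^T)   [E ::= T]
x^(T^T^T^T^T) => x^(x^T^T^T^T)   [T ::= x]
x^(x^T^T^T^T) => x^(x^x^T^T^T)   [T ::= x]
x^(x^x^T^T^T) => x^(x^x^x^T^T)   [T ::= x]
x^(x^x^x^T^T) => x^(x^x^x^x^T)   [T ::= x]
x^(x^x^x^x^T) => x^(x^x^x^x^x)   [T ::= x]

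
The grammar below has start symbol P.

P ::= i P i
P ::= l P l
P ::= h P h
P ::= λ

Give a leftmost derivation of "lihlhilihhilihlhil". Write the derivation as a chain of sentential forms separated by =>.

P=>lPl=>liPil=>lihPhil=>lihlPlhil=>lihlhPhlhil=>lihlhiPihlhil=>lihlhilPlihlhil=>lihlhiliPilihlhil=>lihlhilihPhilihlhil=>lihlhilihhilihlhil

P => lPl   [P ::= l P l]
lPl => liPil   [P ::= i P i]
liPil => lihPhil   [P ::= h P h]
lihPhil => lihlPlhil   [P ::= l P l]
lihlPlhil => lihlhPhlhil   [P ::= h P h]
lihlhPhlhil => lihlhiPihlhil   [P ::= i P i]
lihlhiPihlhil => lihlhilPlihlhil   [P ::= l P l]
lihlhilPlihlhil => lihlhiliPilihlhil   [P ::= i P i]
lihlhiliPilihlhil => lihlhilihPhilihlhil   [P ::= h P h]
lihlhilihPhilihlhil => lihlhilihhilihlhil   [P ::= λ]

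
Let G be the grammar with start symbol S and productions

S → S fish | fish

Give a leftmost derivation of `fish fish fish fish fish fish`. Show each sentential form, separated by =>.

S => S fish => S fish fish => S fish fish fish => S fish fish fish fish => S fish fish fish fish fish => fish fish fish fish fish fish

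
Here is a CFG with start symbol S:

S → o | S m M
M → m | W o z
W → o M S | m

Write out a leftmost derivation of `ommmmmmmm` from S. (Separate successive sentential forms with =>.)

S => SmM   [S → S m M]
SmM => SmMmM   [S → S m M]
SmMmM => SmMmMmM   [S → S m M]
SmMmMmM => SmMmMmMmM   [S → S m M]
SmMmMmMmM => omMmMmMmM   [S → o]
omMmMmMmM => ommmMmMmM   [M → m]
ommmMmMmM => ommmmmMmM   [M → m]
ommmmmMmM => ommmmmmmM   [M → m]
ommmmmmmM => ommmmmmmm   [M → m]

S => SmM => SmMmM => SmMmMmM => SmMmMmMmM => omMmMmMmM => ommmMmMmM => ommmmmMmM => ommmmmmmM => ommmmmmmm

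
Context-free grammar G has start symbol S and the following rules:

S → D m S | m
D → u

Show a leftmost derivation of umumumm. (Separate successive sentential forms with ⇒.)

S ⇒ DmS   [S → D m S]
DmS ⇒ umS   [D → u]
umS ⇒ umDmS   [S → D m S]
umDmS ⇒ umumS   [D → u]
umumS ⇒ umumDmS   [S → D m S]
umumDmS ⇒ umumumS   [D → u]
umumumS ⇒ umumumm   [S → m]

S ⇒ DmS ⇒ umS ⇒ umDmS ⇒ umumS ⇒ umumDmS ⇒ umumumS ⇒ umumumm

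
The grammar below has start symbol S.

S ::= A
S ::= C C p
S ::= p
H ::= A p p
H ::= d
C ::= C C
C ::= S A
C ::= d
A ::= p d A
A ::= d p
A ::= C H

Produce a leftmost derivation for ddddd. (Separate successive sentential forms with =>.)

S => A   [S ::= A]
A => CH   [A ::= C H]
CH => CCH   [C ::= C C]
CCH => CCCH   [C ::= C C]
CCCH => dCCH   [C ::= d]
dCCH => dCCCH   [C ::= C C]
dCCCH => ddCCH   [C ::= d]
ddCCH => dddCH   [C ::= d]
dddCH => ddddH   [C ::= d]
ddddH => ddddd   [H ::= d]

S => A => CH => CCH => CCCH => dCCH => dCCCH => ddCCH => dddCH => ddddH => ddddd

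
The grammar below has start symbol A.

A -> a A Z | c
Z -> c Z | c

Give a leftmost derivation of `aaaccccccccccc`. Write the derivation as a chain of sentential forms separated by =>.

A=>aAZ=>aaAZZ=>aaaAZZZ=>aaacZZZ=>aaaccZZZ=>aaacccZZ=>aaaccccZZ=>aaacccccZZ=>aaaccccccZZ=>aaacccccccZ=>aaaccccccccZ=>aaacccccccccZ=>aaaccccccccccZ=>aaaccccccccccc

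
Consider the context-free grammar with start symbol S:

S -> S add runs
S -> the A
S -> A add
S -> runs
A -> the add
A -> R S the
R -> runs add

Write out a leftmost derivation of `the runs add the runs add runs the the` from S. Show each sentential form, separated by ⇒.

S ⇒ the A ⇒ the R S the ⇒ the runs add S the ⇒ the runs add the A the ⇒ the runs add the R S the the ⇒ the runs add the runs add S the the ⇒ the runs add the runs add runs the the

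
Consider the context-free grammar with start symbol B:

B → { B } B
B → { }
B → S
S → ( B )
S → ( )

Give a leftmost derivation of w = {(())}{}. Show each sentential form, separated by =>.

B=>{B}B=>{S}B=>{(B)}B=>{(S)}B=>{(())}B=>{(())}{}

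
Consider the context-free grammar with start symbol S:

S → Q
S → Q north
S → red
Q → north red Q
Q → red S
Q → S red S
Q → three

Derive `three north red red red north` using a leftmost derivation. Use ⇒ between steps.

S ⇒ Q ⇒ S red S ⇒ Q north red S ⇒ three north red S ⇒ three north red Q north ⇒ three north red red S north ⇒ three north red red red north

S ⇒ Q   [S → Q]
Q ⇒ S red S   [Q → S red S]
S red S ⇒ Q north red S   [S → Q north]
Q north red S ⇒ three north red S   [Q → three]
three north red S ⇒ three north red Q north   [S → Q north]
three north red Q north ⇒ three north red red S north   [Q → red S]
three north red red S north ⇒ three north red red red north   [S → red]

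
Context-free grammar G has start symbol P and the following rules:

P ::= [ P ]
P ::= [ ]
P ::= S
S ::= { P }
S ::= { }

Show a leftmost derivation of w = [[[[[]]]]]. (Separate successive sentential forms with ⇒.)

P ⇒ [P]   [P ::= [ P ]]
[P] ⇒ [[P]]   [P ::= [ P ]]
[[P]] ⇒ [[[P]]]   [P ::= [ P ]]
[[[P]]] ⇒ [[[[P]]]]   [P ::= [ P ]]
[[[[P]]]] ⇒ [[[[[]]]]]   [P ::= [ ]]

P ⇒ [P] ⇒ [[P]] ⇒ [[[P]]] ⇒ [[[[P]]]] ⇒ [[[[[]]]]]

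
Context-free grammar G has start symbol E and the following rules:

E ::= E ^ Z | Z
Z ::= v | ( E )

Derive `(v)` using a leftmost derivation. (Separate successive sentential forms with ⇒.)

E ⇒ Z ⇒ (E) ⇒ (Z) ⇒ (v)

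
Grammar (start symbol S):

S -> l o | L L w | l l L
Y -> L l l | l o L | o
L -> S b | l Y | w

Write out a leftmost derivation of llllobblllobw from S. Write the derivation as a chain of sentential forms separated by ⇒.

S ⇒ LLw ⇒ lYLw ⇒ lLllLw ⇒ lSbllLw ⇒ lllLbllLw ⇒ lllSbbllLw ⇒ llllobbllLw ⇒ llllobbllSbw ⇒ llllobblllobw

S ⇒ LLw   [S -> L L w]
LLw ⇒ lYLw   [L -> l Y]
lYLw ⇒ lLllLw   [Y -> L l l]
lLllLw ⇒ lSbllLw   [L -> S b]
lSbllLw ⇒ lllLbllLw   [S -> l l L]
lllLbllLw ⇒ lllSbbllLw   [L -> S b]
lllSbbllLw ⇒ llllobbllLw   [S -> l o]
llllobbllLw ⇒ llllobbllSbw   [L -> S b]
llllobbllSbw ⇒ llllobblllobw   [S -> l o]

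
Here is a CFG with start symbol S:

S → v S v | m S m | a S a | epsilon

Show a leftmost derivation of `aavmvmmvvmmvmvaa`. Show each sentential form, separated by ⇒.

S ⇒ aSa   [S → a S a]
aSa ⇒ aaSaa   [S → a S a]
aaSaa ⇒ aavSvaa   [S → v S v]
aavSvaa ⇒ aavmSmvaa   [S → m S m]
aavmSmvaa ⇒ aavmvSvmvaa   [S → v S v]
aavmvSvmvaa ⇒ aavmvmSmvmvaa   [S → m S m]
aavmvmSmvmvaa ⇒ aavmvmmSmmvmvaa   [S → m S m]
aavmvmmSmmvmvaa ⇒ aavmvmmvSvmmvmvaa   [S → v S v]
aavmvmmvSvmmvmvaa ⇒ aavmvmmvvmmvmvaa   [S → epsilon]

S⇒aSa⇒aaSaa⇒aavSvaa⇒aavmSmvaa⇒aavmvSvmvaa⇒aavmvmSmvmvaa⇒aavmvmmSmmvmvaa⇒aavmvmmvSvmmvmvaa⇒aavmvmmvvmmvmvaa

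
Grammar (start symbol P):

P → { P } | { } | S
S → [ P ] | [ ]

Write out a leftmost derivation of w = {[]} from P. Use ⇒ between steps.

P ⇒ {P} ⇒ {S} ⇒ {[]}

P ⇒ {P}   [P → { P }]
{P} ⇒ {S}   [P → S]
{S} ⇒ {[]}   [S → [ ]]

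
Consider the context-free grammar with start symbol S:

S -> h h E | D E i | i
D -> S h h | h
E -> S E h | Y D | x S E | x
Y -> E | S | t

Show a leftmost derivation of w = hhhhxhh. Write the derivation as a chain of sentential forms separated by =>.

S=>hhE=>hhYD=>hhED=>hhYDD=>hhSDD=>hhhhEDD=>hhhhxDD=>hhhhxhD=>hhhhxhh

S => hhE   [S -> h h E]
hhE => hhYD   [E -> Y D]
hhYD => hhED   [Y -> E]
hhED => hhYDD   [E -> Y D]
hhYDD => hhSDD   [Y -> S]
hhSDD => hhhhEDD   [S -> h h E]
hhhhEDD => hhhhxDD   [E -> x]
hhhhxDD => hhhhxhD   [D -> h]
hhhhxhD => hhhhxhh   [D -> h]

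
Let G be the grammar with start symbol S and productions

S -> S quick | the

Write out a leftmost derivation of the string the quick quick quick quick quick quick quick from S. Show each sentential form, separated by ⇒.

S ⇒ S quick ⇒ S quick quick ⇒ S quick quick quick ⇒ S quick quick quick quick ⇒ S quick quick quick quick quick ⇒ S quick quick quick quick quick quick ⇒ S quick quick quick quick quick quick quick ⇒ the quick quick quick quick quick quick quick

S ⇒ S quick   [S -> S quick]
S quick ⇒ S quick quick   [S -> S quick]
S quick quick ⇒ S quick quick quick   [S -> S quick]
S quick quick quick ⇒ S quick quick quick quick   [S -> S quick]
S quick quick quick quick ⇒ S quick quick quick quick quick   [S -> S quick]
S quick quick quick quick quick ⇒ S quick quick quick quick quick quick   [S -> S quick]
S quick quick quick quick quick quick ⇒ S quick quick quick quick quick quick quick   [S -> S quick]
S quick quick quick quick quick quick quick ⇒ the quick quick quick quick quick quick quick   [S -> the]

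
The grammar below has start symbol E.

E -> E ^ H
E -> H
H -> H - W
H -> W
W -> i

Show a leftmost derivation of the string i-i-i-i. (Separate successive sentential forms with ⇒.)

E ⇒ H   [E -> H]
H ⇒ H-W   [H -> H - W]
H-W ⇒ H-W-W   [H -> H - W]
H-W-W ⇒ H-W-W-W   [H -> H - W]
H-W-W-W ⇒ W-W-W-W   [H -> W]
W-W-W-W ⇒ i-W-W-W   [W -> i]
i-W-W-W ⇒ i-i-W-W   [W -> i]
i-i-W-W ⇒ i-i-i-W   [W -> i]
i-i-i-W ⇒ i-i-i-i   [W -> i]

E ⇒ H ⇒ H-W ⇒ H-W-W ⇒ H-W-W-W ⇒ W-W-W-W ⇒ i-W-W-W ⇒ i-i-W-W ⇒ i-i-i-W ⇒ i-i-i-i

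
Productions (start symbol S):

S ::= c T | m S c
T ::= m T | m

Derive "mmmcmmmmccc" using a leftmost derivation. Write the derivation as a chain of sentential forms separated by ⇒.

S ⇒ mSc ⇒ mmScc ⇒ mmmSccc ⇒ mmmcTccc ⇒ mmmcmTccc ⇒ mmmcmmTccc ⇒ mmmcmmmTccc ⇒ mmmcmmmmccc

S ⇒ mSc   [S ::= m S c]
mSc ⇒ mmScc   [S ::= m S c]
mmScc ⇒ mmmSccc   [S ::= m S c]
mmmSccc ⇒ mmmcTccc   [S ::= c T]
mmmcTccc ⇒ mmmcmTccc   [T ::= m T]
mmmcmTccc ⇒ mmmcmmTccc   [T ::= m T]
mmmcmmTccc ⇒ mmmcmmmTccc   [T ::= m T]
mmmcmmmTccc ⇒ mmmcmmmmccc   [T ::= m]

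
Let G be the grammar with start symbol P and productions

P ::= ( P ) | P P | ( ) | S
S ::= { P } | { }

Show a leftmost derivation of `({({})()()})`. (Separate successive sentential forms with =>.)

P => (P)   [P ::= ( P )]
(P) => (S)   [P ::= S]
(S) => ({P})   [S ::= { P }]
({P}) => ({PP})   [P ::= P P]
({PP}) => ({(P)P})   [P ::= ( P )]
({(P)P}) => ({(S)P})   [P ::= S]
({(S)P}) => ({({})P})   [S ::= { }]
({({})P}) => ({({})PP})   [P ::= P P]
({({})PP}) => ({({})()P})   [P ::= ( )]
({({})()P}) => ({({})()()})   [P ::= ( )]

P => (P) => (S) => ({P}) => ({PP}) => ({(P)P}) => ({(S)P}) => ({({})P}) => ({({})PP}) => ({({})()P}) => ({({})()()})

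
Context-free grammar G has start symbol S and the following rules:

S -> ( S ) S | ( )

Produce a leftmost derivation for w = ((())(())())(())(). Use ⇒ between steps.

S ⇒ (S)S   [S -> ( S ) S]
(S)S ⇒ ((S)S)S   [S -> ( S ) S]
((S)S)S ⇒ ((())S)S   [S -> ( )]
((())S)S ⇒ ((())(S)S)S   [S -> ( S ) S]
((())(S)S)S ⇒ ((())(())S)S   [S -> ( )]
((())(())S)S ⇒ ((())(())())S   [S -> ( )]
((())(())())S ⇒ ((())(())())(S)S   [S -> ( S ) S]
((())(())())(S)S ⇒ ((())(())())(())S   [S -> ( )]
((())(())())(())S ⇒ ((())(())())(())()   [S -> ( )]

S ⇒ (S)S ⇒ ((S)S)S ⇒ ((())S)S ⇒ ((())(S)S)S ⇒ ((())(())S)S ⇒ ((())(())())S ⇒ ((())(())())(S)S ⇒ ((())(())())(())S ⇒ ((())(())())(())()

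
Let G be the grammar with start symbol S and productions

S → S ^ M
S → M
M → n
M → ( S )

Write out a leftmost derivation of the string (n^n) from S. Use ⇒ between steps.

S⇒M⇒(S)⇒(S^M)⇒(M^M)⇒(n^M)⇒(n^n)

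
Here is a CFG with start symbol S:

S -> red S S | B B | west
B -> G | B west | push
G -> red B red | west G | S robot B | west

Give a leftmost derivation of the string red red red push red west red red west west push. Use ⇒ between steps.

S ⇒ B B ⇒ B west B ⇒ B west west B ⇒ G west west B ⇒ red B red west west B ⇒ red G red west west B ⇒ red red B red red west west B ⇒ red red B west red red west west B ⇒ red red G west red red west west B ⇒ red red red B red west red red west west B ⇒ red red red push red west red red west west B ⇒ red red red push red west red red west west push

S ⇒ B B   [S -> B B]
B B ⇒ B west B   [B -> B west]
B west B ⇒ B west west B   [B -> B west]
B west west B ⇒ G west west B   [B -> G]
G west west B ⇒ red B red west west B   [G -> red B red]
red B red west west B ⇒ red G red west west B   [B -> G]
red G red west west B ⇒ red red B red red west west B   [G -> red B red]
red red B red red west west B ⇒ red red B west red red west west B   [B -> B west]
red red B west red red west west B ⇒ red red G west red red west west B   [B -> G]
red red G west red red west west B ⇒ red red red B red west red red west west B   [G -> red B red]
red red red B red west red red west west B ⇒ red red red push red west red red west west B   [B -> push]
red red red push red west red red west west B ⇒ red red red push red west red red west west push   [B -> push]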